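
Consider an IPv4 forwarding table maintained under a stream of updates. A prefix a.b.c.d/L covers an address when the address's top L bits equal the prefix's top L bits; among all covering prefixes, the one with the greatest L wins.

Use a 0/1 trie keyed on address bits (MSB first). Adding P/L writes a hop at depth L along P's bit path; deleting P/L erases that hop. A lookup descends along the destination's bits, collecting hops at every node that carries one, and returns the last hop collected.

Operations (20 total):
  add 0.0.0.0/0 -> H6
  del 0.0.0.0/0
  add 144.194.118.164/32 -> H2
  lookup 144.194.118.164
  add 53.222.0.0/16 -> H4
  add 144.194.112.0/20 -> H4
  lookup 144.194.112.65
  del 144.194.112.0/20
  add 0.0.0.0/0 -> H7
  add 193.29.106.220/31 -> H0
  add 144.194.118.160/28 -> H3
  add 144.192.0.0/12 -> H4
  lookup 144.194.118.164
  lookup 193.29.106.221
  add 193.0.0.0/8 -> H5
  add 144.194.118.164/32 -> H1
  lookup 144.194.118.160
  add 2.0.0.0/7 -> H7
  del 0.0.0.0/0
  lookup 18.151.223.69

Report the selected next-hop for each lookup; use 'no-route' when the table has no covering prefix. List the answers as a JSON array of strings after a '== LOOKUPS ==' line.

Apply in order:
  + 0.0.0.0/0 (H6) depth=0
  - 0.0.0.0/0 clear@0
  + 144.194.118.164/32 (H2) depth=32
  lookup 144.194.118.164: bits 10010000110000100111011010100100 walk d0:-→d1:-→d2:-→d3:-→d4:-→d5:-→d6:-→d7:-→d8:-→d9:-→d10:-→d11:-→d12:-→d13:-→d14:-→d15:-→d16:-→d17:-→d18:-→d19:-→d20:-→d21:-→d22:-→d23:-→d24:-→d25:-→d26:-→d27:-→d28:-→d29:-→d30:-→d31:-→d32:H2 -> H2
  + 53.222.0.0/16 (H4) depth=16
  + 144.194.112.0/20 (H4) depth=20
  lookup 144.194.112.65: bits 100100001100001001110 walk d0:-→d1:-→d2:-→d3:-→d4:-→d5:-→d6:-→d7:-→d8:-→d9:-→d10:-→d11:-→d12:-→d13:-→d14:-→d15:-→d16:-→d17:-→d18:-→d19:-→d20:H4→d21:- -> H4
  - 144.194.112.0/20 clear@20
  + 0.0.0.0/0 (H7) depth=0
  + 193.29.106.220/31 (H0) depth=31
  + 144.194.118.160/28 (H3) depth=28
  + 144.192.0.0/12 (H4) depth=12
  lookup 144.194.118.164: bits 10010000110000100111011010100100 walk d0:H7→d1:-→d2:-→d3:-→d4:-→d5:-→d6:-→d7:-→d8:-→d9:-→d10:-→d11:-→d12:H4→d13:-→d14:-→d15:-→d16:-→d17:-→d18:-→d19:-→d20:-→d21:-→d22:-→d23:-→d24:-→d25:-→d26:-→d27:-→d28:H3→d29:-→d30:-→d31:-→d32:H2 -> H2
  lookup 193.29.106.221: bits 1100000100011101011010101101110 walk d0:H7→d1:-→d2:-→d3:-→d4:-→d5:-→d6:-→d7:-→d8:-→d9:-→d10:-→d11:-→d12:-→d13:-→d14:-→d15:-→d16:-→d17:-→d18:-→d19:-→d20:-→d21:-→d22:-→d23:-→d24:-→d25:-→d26:-→d27:-→d28:-→d29:-→d30:-→d31:H0 -> H0
  + 193.0.0.0/8 (H5) depth=8
  + 144.194.118.164/32 (H1) depth=32
  lookup 144.194.118.160: bits 10010000110000100111011010100 walk d0:H7→d1:-→d2:-→d3:-→d4:-→d5:-→d6:-→d7:-→d8:-→d9:-→d10:-→d11:-→d12:H4→d13:-→d14:-→d15:-→d16:-→d17:-→d18:-→d19:-→d20:-→d21:-→d22:-→d23:-→d24:-→d25:-→d26:-→d27:-→d28:H3→d29:- -> H3
  + 2.0.0.0/7 (H7) depth=7
  - 0.0.0.0/0 clear@0
  lookup 18.151.223.69: bits 000 walk d0:-→d1:-→d2:-→d3:- -> no-route

== LOOKUPS ==
["H2","H4","H2","H0","H3","no-route"]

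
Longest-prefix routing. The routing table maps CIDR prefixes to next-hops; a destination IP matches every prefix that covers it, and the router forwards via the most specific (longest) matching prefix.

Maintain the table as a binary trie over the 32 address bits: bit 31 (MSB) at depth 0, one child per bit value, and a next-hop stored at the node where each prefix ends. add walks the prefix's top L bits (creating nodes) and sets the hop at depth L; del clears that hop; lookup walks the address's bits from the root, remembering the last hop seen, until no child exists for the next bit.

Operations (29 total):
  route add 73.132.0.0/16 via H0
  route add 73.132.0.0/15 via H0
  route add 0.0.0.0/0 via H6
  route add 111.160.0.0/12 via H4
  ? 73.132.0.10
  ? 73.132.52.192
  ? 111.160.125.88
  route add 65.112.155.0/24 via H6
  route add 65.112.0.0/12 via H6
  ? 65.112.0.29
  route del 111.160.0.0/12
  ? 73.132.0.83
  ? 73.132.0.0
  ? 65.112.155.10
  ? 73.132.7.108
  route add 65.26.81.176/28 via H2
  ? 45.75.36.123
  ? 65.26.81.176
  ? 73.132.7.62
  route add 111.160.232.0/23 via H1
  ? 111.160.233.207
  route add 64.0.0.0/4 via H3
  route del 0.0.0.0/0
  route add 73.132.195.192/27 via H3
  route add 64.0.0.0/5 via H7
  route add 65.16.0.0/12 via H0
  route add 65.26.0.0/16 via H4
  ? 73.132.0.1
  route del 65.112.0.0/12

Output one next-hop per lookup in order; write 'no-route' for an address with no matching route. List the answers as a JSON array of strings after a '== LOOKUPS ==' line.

Apply in order:
  + 73.132.0.0/16 (H0) depth=16
  + 73.132.0.0/15 (H0) depth=15
  + 0.0.0.0/0 (H6) depth=0
  + 111.160.0.0/12 (H4) depth=12
  Q 73.132.0.10: descend 0100100110000100 ; hops seen [H6,H0,H0] ; pick H0
  Q 73.132.52.192: descend 0100100110000100 ; hops seen [H6,H0,H0] ; pick H0
  Q 111.160.125.88: descend 011011111010 ; hops seen [H6,H4] ; pick H4
  + 65.112.155.0/24 (H6) depth=24
  + 65.112.0.0/12 (H6) depth=12
  Q 65.112.0.29: descend 0100000101110000 ; hops seen [H6,H6] ; pick H6
  del 111.160.0.0/12 (clear depth 12)
  Q 73.132.0.83: descend 0100100110000100 ; hops seen [H6,H0,H0] ; pick H0
  Q 73.132.0.0: descend 0100100110000100 ; hops seen [H6,H0,H0] ; pick H0
  Q 65.112.155.10: descend 010000010111000010011011 ; hops seen [H6,H6,H6] ; pick H6
  Q 73.132.7.108: descend 0100100110000100 ; hops seen [H6,H0,H0] ; pick H0
  + 65.26.81.176/28 (H2) depth=28
  Q 45.75.36.123: descend 0 ; hops seen [H6] ; pick H6
  Q 65.26.81.176: descend 0100000100011010010100011011 ; hops seen [H6,H2] ; pick H2
  Q 73.132.7.62: descend 0100100110000100 ; hops seen [H6,H0,H0] ; pick H0
  + 111.160.232.0/23 (H1) depth=23
  Q 111.160.233.207: descend 01101111101000001110100 ; hops seen [H6,H1] ; pick H1
  + 64.0.0.0/4 (H3) depth=4
  del 0.0.0.0/0 (clear depth 0)
  + 73.132.195.192/27 (H3) depth=27
  + 64.0.0.0/5 (H7) depth=5
  + 65.16.0.0/12 (H0) depth=12
  + 65.26.0.0/16 (H4) depth=16
  Q 73.132.0.1: descend 0100100110000100 ; hops seen [H3,H0,H0] ; pick H0
  del 65.112.0.0/12 (clear depth 12)

== LOOKUPS ==
["H0","H0","H4","H6","H0","H0","H6","H0","H6","H2","H0","H1","H0"]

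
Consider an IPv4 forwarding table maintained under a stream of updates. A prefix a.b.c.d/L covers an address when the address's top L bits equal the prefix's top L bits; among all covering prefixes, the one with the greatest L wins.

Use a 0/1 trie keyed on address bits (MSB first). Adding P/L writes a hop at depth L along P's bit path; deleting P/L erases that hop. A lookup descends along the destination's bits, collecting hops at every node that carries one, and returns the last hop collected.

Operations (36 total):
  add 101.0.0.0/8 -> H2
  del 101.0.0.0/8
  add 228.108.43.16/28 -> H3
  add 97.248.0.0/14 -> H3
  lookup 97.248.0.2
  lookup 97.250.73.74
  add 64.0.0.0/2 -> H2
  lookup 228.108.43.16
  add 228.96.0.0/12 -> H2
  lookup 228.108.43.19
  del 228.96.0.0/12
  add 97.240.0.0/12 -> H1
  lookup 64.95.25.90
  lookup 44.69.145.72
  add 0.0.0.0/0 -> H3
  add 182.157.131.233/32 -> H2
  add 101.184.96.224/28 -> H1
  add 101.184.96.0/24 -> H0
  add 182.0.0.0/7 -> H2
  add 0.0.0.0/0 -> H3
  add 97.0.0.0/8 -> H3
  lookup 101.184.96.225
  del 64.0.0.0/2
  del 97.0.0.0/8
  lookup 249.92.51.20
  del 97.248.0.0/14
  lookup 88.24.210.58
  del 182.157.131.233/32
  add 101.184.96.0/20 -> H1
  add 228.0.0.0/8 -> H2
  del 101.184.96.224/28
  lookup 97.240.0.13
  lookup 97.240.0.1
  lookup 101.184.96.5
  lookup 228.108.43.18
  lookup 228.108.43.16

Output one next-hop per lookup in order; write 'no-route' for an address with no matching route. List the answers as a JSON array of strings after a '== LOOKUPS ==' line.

Apply in order:
  + 101.0.0.0/8 (H2) depth=8
  del 101.0.0.0/8 (clear depth 8)
  + 228.108.43.16/28 (H3) depth=28
  + 97.248.0.0/14 (H3) depth=14
  Q 97.248.0.2: descend 01100001111110 ; hops seen [H3] ; pick H3
  Q 97.250.73.74: descend 01100001111110 ; hops seen [H3] ; pick H3
  + 64.0.0.0/2 (H2) depth=2
  Q 228.108.43.16: descend 1110010001101100001010110001 ; hops seen [H3] ; pick H3
  + 228.96.0.0/12 (H2) depth=12
  Q 228.108.43.19: descend 1110010001101100001010110001 ; hops seen [H2,H3] ; pick H3
  del 228.96.0.0/12 (clear depth 12)
  + 97.240.0.0/12 (H1) depth=12
  Q 64.95.25.90: descend 01 ; hops seen [H2] ; pick H2
  Q 44.69.145.72: descend 0 ; hops seen [∅] ; pick no-route
  + 0.0.0.0/0 (H3) depth=0
  + 182.157.131.233/32 (H2) depth=32
  + 101.184.96.224/28 (H1) depth=28
  + 101.184.96.0/24 (H0) depth=24
  + 182.0.0.0/7 (H2) depth=7
  + 0.0.0.0/0 (H3) depth=0
  + 97.0.0.0/8 (H3) depth=8
  Q 101.184.96.225: descend 0110010110111000011000001110 ; hops seen [H3,H2,H0,H1] ; pick H1
  del 64.0.0.0/2 (clear depth 2)
  del 97.0.0.0/8 (clear depth 8)
  Q 249.92.51.20: descend 111 ; hops seen [H3] ; pick H3
  del 97.248.0.0/14 (clear depth 14)
  Q 88.24.210.58: descend 01 ; hops seen [H3] ; pick H3
  del 182.157.131.233/32 (clear depth 32)
  + 101.184.96.0/20 (H1) depth=20
  + 228.0.0.0/8 (H2) depth=8
  del 101.184.96.224/28 (clear depth 28)
  Q 97.240.0.13: descend 011000011111 ; hops seen [H3,H1] ; pick H1
  Q 97.240.0.1: descend 011000011111 ; hops seen [H3,H1] ; pick H1
  Q 101.184.96.5: descend 011001011011100001100000 ; hops seen [H3,H1,H0] ; pick H0
  Q 228.108.43.18: descend 1110010001101100001010110001 ; hops seen [H3,H2,H3] ; pick H3
  Q 228.108.43.16: descend 1110010001101100001010110001 ; hops seen [H3,H2,H3] ; pick H3

== LOOKUPS ==
["H3","H3","H3","H3","H2","no-route","H1","H3","H3","H1","H1","H0","H3","H3"]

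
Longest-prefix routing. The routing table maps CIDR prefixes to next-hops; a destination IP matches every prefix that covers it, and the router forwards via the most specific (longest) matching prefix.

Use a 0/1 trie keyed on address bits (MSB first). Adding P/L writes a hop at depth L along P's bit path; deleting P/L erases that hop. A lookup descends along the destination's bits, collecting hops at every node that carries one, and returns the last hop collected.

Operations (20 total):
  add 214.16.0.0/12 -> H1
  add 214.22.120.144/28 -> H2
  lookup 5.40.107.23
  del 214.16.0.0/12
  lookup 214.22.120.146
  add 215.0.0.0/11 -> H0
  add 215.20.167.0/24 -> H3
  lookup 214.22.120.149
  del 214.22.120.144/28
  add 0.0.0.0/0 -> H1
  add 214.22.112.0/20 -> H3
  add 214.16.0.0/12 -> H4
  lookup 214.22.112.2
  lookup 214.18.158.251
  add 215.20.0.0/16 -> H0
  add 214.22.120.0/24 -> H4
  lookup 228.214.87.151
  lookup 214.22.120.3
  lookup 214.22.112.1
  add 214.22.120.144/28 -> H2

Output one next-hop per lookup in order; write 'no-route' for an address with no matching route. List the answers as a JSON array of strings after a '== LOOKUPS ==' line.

Trace:
  add 214.16.0.0/12 -> H1 at depth 12
  add 214.22.120.144/28 -> H2 at depth 28
  ? 5.40.107.23  path d0:-  best=no-route
  del 214.16.0.0/12 (clear depth 12)
  ? 214.22.120.146  path d0:-→d1:-→d2:-→d3:-→d4:-→d5:-→d6:-→d7:-→d8:-→d9:-→d10:-→d11:-→d12:-→d13:-→d14:-→d15:-→d16:-→d17:-→d18:-→d19:-→d20:-→d21:-→d22:-→d23:-→d24:-→d25:-→d26:-→d27:-→d28:H2  best=H2
  add 215.0.0.0/11 -> H0 at depth 11
  add 215.20.167.0/24 -> H3 at depth 24
  ? 214.22.120.149  path d0:-→d1:-→d2:-→d3:-→d4:-→d5:-→d6:-→d7:-→d8:-→d9:-→d10:-→d11:-→d12:-→d13:-→d14:-→d15:-→d16:-→d17:-→d18:-→d19:-→d20:-→d21:-→d22:-→d23:-→d24:-→d25:-→d26:-→d27:-→d28:H2  best=H2
  del 214.22.120.144/28 (clear depth 28)
  add 0.0.0.0/0 -> H1 at depth 0
  add 214.22.112.0/20 -> H3 at depth 20
  add 214.16.0.0/12 -> H4 at depth 12
  ? 214.22.112.2  path d0:H1→d1:-→d2:-→d3:-→d4:-→d5:-→d6:-→d7:-→d8:-→d9:-→d10:-→d11:-→d12:H4→d13:-→d14:-→d15:-→d16:-→d17:-→d18:-→d19:-→d20:H3  best=H3
  ? 214.18.158.251  path d0:H1→d1:-→d2:-→d3:-→d4:-→d5:-→d6:-→d7:-→d8:-→d9:-→d10:-→d11:-→d12:H4→d13:-  best=H4
  add 215.20.0.0/16 -> H0 at depth 16
  add 214.22.120.0/24 -> H4 at depth 24
  ? 228.214.87.151  path d0:H1→d1:-→d2:-  best=H1
  ? 214.22.120.3  path d0:H1→d1:-→d2:-→d3:-→d4:-→d5:-→d6:-→d7:-→d8:-→d9:-→d10:-→d11:-→d12:H4→d13:-→d14:-→d15:-→d16:-→d17:-→d18:-→d19:-→d20:H3→d21:-→d22:-→d23:-→d24:H4  best=H4
  ? 214.22.112.1  path d0:H1→d1:-→d2:-→d3:-→d4:-→d5:-→d6:-→d7:-→d8:-→d9:-→d10:-→d11:-→d12:H4→d13:-→d14:-→d15:-→d16:-→d17:-→d18:-→d19:-→d20:H3  best=H3
  add 214.22.120.144/28 -> H2 at depth 28

== LOOKUPS ==
["no-route","H2","H2","H3","H4","H1","H4","H3"]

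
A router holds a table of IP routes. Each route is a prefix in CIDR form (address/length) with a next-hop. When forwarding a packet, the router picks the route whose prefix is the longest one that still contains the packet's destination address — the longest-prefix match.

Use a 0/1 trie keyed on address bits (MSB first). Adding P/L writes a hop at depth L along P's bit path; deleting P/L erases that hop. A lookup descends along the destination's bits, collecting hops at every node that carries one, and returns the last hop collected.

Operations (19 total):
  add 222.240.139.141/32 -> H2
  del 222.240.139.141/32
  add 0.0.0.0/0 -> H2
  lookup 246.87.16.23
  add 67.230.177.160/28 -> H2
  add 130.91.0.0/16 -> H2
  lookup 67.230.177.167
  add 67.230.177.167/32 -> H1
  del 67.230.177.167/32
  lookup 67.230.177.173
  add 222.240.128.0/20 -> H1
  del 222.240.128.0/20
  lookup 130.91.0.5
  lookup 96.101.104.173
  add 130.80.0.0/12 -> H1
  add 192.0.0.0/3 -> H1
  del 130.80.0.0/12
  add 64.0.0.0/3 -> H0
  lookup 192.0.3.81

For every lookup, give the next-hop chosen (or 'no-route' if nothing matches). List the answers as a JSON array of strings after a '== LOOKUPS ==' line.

Process each operation:
  add 222.240.139.141/32 -> H2 at depth 32
  - 222.240.139.141/32 clear@32
  add 0.0.0.0/0 -> H2 at depth 0
  Q 246.87.16.23: descend 11 ; hops seen [H2] ; pick H2
  add 67.230.177.160/28 -> H2 at depth 28
  add 130.91.0.0/16 -> H2 at depth 16
  Q 67.230.177.167: descend 0100001111100110101100011010 ; hops seen [H2,H2] ; pick H2
  add 67.230.177.167/32 -> H1 at depth 32
  - 67.230.177.167/32 clear@32
  Q 67.230.177.173: descend 0100001111100110101100011010 ; hops seen [H2,H2] ; pick H2
  add 222.240.128.0/20 -> H1 at depth 20
  - 222.240.128.0/20 clear@20
  Q 130.91.0.5: descend 1000001001011011 ; hops seen [H2,H2] ; pick H2
  Q 96.101.104.173: descend 01 ; hops seen [H2] ; pick H2
  add 130.80.0.0/12 -> H1 at depth 12
  add 192.0.0.0/3 -> H1 at depth 3
  - 130.80.0.0/12 clear@12
  add 64.0.0.0/3 -> H0 at depth 3
  Q 192.0.3.81: descend 110 ; hops seen [H2,H1] ; pick H1

== LOOKUPS ==
["H2","H2","H2","H2","H2","H1"]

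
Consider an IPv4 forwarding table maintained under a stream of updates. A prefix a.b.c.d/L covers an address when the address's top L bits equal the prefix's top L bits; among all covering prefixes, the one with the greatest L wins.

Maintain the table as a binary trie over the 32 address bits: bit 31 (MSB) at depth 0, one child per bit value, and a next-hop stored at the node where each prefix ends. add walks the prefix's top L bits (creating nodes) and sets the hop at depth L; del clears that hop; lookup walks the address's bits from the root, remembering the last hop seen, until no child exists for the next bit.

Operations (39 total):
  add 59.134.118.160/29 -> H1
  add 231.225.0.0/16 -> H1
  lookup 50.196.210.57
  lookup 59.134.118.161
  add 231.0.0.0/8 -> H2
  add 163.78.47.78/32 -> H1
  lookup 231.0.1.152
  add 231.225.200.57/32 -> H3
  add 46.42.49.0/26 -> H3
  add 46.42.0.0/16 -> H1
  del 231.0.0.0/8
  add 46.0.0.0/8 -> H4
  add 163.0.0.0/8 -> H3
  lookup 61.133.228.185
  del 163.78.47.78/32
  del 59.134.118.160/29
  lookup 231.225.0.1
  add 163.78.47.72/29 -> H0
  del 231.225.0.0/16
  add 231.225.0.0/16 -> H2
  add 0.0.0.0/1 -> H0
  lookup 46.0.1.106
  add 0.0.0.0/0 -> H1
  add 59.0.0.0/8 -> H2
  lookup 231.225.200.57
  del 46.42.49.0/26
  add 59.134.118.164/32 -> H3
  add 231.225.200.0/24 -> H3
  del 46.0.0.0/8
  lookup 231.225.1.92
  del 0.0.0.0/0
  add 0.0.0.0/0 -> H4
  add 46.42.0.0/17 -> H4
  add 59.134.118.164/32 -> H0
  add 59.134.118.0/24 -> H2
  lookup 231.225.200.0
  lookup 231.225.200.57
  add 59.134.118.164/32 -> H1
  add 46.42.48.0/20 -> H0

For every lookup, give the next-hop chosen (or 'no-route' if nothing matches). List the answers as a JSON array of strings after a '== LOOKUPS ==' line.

Apply in order:
  + 59.134.118.160/29 (H1) depth=29
  + 231.225.0.0/16 (H1) depth=16
  lookup 50.196.210.57: bits 0011 walk d0:-→d1:-→d2:-→d3:-→d4:- -> no-route
  lookup 59.134.118.161: bits 00111011100001100111011010100 walk d0:-→d1:-→d2:-→d3:-→d4:-→d5:-→d6:-→d7:-→d8:-→d9:-→d10:-→d11:-→d12:-→d13:-→d14:-→d15:-→d16:-→d17:-→d18:-→d19:-→d20:-→d21:-→d22:-→d23:-→d24:-→d25:-→d26:-→d27:-→d28:-→d29:H1 -> H1
  + 231.0.0.0/8 (H2) depth=8
  + 163.78.47.78/32 (H1) depth=32
  lookup 231.0.1.152: bits 11100111 walk d0:-→d1:-→d2:-→d3:-→d4:-→d5:-→d6:-→d7:-→d8:H2 -> H2
  + 231.225.200.57/32 (H3) depth=32
  + 46.42.49.0/26 (H3) depth=26
  + 46.42.0.0/16 (H1) depth=16
  - 231.0.0.0/8 clear@8
  + 46.0.0.0/8 (H4) depth=8
  + 163.0.0.0/8 (H3) depth=8
  lookup 61.133.228.185: bits 00111 walk d0:-→d1:-→d2:-→d3:-→d4:-→d5:- -> no-route
  - 163.78.47.78/32 clear@32
  - 59.134.118.160/29 clear@29
  lookup 231.225.0.1: bits 1110011111100001 walk d0:-→d1:-→d2:-→d3:-→d4:-→d5:-→d6:-→d7:-→d8:-→d9:-→d10:-→d11:-→d12:-→d13:-→d14:-→d15:-→d16:H1 -> H1
  + 163.78.47.72/29 (H0) depth=29
  - 231.225.0.0/16 clear@16
  + 231.225.0.0/16 (H2) depth=16
  + 0.0.0.0/1 (H0) depth=1
  lookup 46.0.1.106: bits 0010111000 walk d0:-→d1:H0→d2:-→d3:-→d4:-→d5:-→d6:-→d7:-→d8:H4→d9:-→d10:- -> H4
  + 0.0.0.0/0 (H1) depth=0
  + 59.0.0.0/8 (H2) depth=8
  lookup 231.225.200.57: bits 11100111111000011100100000111001 walk d0:H1→d1:-→d2:-→d3:-→d4:-→d5:-→d6:-→d7:-→d8:-→d9:-→d10:-→d11:-→d12:-→d13:-→d14:-→d15:-→d16:H2→d17:-→d18:-→d19:-→d20:-→d21:-→d22:-→d23:-→d24:-→d25:-→d26:-→d27:-→d28:-→d29:-→d30:-→d31:-→d32:H3 -> H3
  - 46.42.49.0/26 clear@26
  + 59.134.118.164/32 (H3) depth=32
  + 231.225.200.0/24 (H3) depth=24
  - 46.0.0.0/8 clear@8
  lookup 231.225.1.92: bits 1110011111100001 walk d0:H1→d1:-→d2:-→d3:-→d4:-→d5:-→d6:-→d7:-→d8:-→d9:-→d10:-→d11:-→d12:-→d13:-→d14:-→d15:-→d16:H2 -> H2
  - 0.0.0.0/0 clear@0
  + 0.0.0.0/0 (H4) depth=0
  + 46.42.0.0/17 (H4) depth=17
  + 59.134.118.164/32 (H0) depth=32
  + 59.134.118.0/24 (H2) depth=24
  lookup 231.225.200.0: bits 11100111111000011100100000 walk d0:H4→d1:-→d2:-→d3:-→d4:-→d5:-→d6:-→d7:-→d8:-→d9:-→d10:-→d11:-→d12:-→d13:-→d14:-→d15:-→d16:H2→d17:-→d18:-→d19:-→d20:-→d21:-→d22:-→d23:-→d24:H3→d25:-→d26:- -> H3
  lookup 231.225.200.57: bits 11100111111000011100100000111001 walk d0:H4→d1:-→d2:-→d3:-→d4:-→d5:-→d6:-→d7:-→d8:-→d9:-→d10:-→d11:-→d12:-→d13:-→d14:-→d15:-→d16:H2→d17:-→d18:-→d19:-→d20:-→d21:-→d22:-→d23:-→d24:H3→d25:-→d26:-→d27:-→d28:-→d29:-→d30:-→d31:-→d32:H3 -> H3
  + 59.134.118.164/32 (H1) depth=32
  + 46.42.48.0/20 (H0) depth=20

== LOOKUPS ==
["no-route","H1","H2","no-route","H1","H4","H3","H2","H3","H3"]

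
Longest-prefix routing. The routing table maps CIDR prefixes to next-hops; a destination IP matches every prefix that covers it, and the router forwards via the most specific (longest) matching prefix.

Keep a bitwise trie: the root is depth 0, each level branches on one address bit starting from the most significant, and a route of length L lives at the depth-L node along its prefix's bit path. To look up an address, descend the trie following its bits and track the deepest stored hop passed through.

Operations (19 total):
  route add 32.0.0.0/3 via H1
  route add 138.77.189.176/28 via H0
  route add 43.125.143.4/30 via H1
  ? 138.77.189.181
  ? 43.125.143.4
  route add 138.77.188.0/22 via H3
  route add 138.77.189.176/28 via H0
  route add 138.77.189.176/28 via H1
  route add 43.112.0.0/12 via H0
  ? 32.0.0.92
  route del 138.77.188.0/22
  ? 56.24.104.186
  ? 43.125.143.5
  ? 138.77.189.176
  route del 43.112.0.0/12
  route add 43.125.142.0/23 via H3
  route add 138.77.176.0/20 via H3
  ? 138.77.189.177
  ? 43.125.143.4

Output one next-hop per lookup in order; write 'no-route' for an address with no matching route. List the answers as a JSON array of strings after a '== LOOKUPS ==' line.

Apply in order:
  + 32.0.0.0/3 (H1) depth=3
  + 138.77.189.176/28 (H0) depth=28
  + 43.125.143.4/30 (H1) depth=30
  ? 138.77.189.181  path d0:-→d1:-→d2:-→d3:-→d4:-→d5:-→d6:-→d7:-→d8:-→d9:-→d10:-→d11:-→d12:-→d13:-→d14:-→d15:-→d16:-→d17:-→d18:-→d19:-→d20:-→d21:-→d22:-→d23:-→d24:-→d25:-→d26:-→d27:-→d28:H0  best=H0
  ? 43.125.143.4  path d0:-→d1:-→d2:-→d3:H1→d4:-→d5:-→d6:-→d7:-→d8:-→d9:-→d10:-→d11:-→d12:-→d13:-→d14:-→d15:-→d16:-→d17:-→d18:-→d19:-→d20:-→d21:-→d22:-→d23:-→d24:-→d25:-→d26:-→d27:-→d28:-→d29:-→d30:H1  best=H1
  + 138.77.188.0/22 (H3) depth=22
  + 138.77.189.176/28 (H0) depth=28
  + 138.77.189.176/28 (H1) depth=28
  + 43.112.0.0/12 (H0) depth=12
  ? 32.0.0.92  path d0:-→d1:-→d2:-→d3:H1→d4:-  best=H1
  del 138.77.188.0/22 (clear depth 22)
  ? 56.24.104.186  path d0:-→d1:-→d2:-→d3:H1  best=H1
  ? 43.125.143.5  path d0:-→d1:-→d2:-→d3:H1→d4:-→d5:-→d6:-→d7:-→d8:-→d9:-→d10:-→d11:-→d12:H0→d13:-→d14:-→d15:-→d16:-→d17:-→d18:-→d19:-→d20:-→d21:-→d22:-→d23:-→d24:-→d25:-→d26:-→d27:-→d28:-→d29:-→d30:H1  best=H1
  ? 138.77.189.176  path d0:-→d1:-→d2:-→d3:-→d4:-→d5:-→d6:-→d7:-→d8:-→d9:-→d10:-→d11:-→d12:-→d13:-→d14:-→d15:-→d16:-→d17:-→d18:-→d19:-→d20:-→d21:-→d22:-→d23:-→d24:-→d25:-→d26:-→d27:-→d28:H1  best=H1
  del 43.112.0.0/12 (clear depth 12)
  + 43.125.142.0/23 (H3) depth=23
  + 138.77.176.0/20 (H3) depth=20
  ? 138.77.189.177  path d0:-→d1:-→d2:-→d3:-→d4:-→d5:-→d6:-→d7:-→d8:-→d9:-→d10:-→d11:-→d12:-→d13:-→d14:-→d15:-→d16:-→d17:-→d18:-→d19:-→d20:H3→d21:-→d22:-→d23:-→d24:-→d25:-→d26:-→d27:-→d28:H1  best=H1
  ? 43.125.143.4  path d0:-→d1:-→d2:-→d3:H1→d4:-→d5:-→d6:-→d7:-→d8:-→d9:-→d10:-→d11:-→d12:-→d13:-→d14:-→d15:-→d16:-→d17:-→d18:-→d19:-→d20:-→d21:-→d22:-→d23:H3→d24:-→d25:-→d26:-→d27:-→d28:-→d29:-→d30:H1  best=H1

== LOOKUPS ==
["H0","H1","H1","H1","H1","H1","H1","H1"]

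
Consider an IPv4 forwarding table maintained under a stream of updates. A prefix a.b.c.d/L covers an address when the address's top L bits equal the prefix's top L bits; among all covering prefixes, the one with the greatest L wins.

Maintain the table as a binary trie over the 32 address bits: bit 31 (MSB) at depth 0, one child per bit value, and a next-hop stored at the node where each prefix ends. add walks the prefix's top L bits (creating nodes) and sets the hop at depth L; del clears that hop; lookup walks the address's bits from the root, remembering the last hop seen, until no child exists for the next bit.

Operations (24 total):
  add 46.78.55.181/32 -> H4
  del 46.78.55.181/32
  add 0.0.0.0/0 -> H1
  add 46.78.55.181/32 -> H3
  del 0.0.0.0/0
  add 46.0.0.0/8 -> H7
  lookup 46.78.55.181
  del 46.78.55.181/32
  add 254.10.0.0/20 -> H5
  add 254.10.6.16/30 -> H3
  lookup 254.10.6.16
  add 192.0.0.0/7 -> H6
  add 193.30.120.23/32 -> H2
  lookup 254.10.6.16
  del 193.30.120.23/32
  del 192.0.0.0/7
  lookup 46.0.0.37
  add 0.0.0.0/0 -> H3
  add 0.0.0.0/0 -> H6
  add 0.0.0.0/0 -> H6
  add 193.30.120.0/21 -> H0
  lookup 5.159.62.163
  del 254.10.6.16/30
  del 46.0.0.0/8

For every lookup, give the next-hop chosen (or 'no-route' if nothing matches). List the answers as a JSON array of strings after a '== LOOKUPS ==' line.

Trace:
  + 46.78.55.181/32 (H4) depth=32
  - 46.78.55.181/32 clear@32
  + 0.0.0.0/0 (H1) depth=0
  + 46.78.55.181/32 (H3) depth=32
  - 0.0.0.0/0 clear@0
  + 46.0.0.0/8 (H7) depth=8
  Q 46.78.55.181: descend 00101110010011100011011110110101 ; hops seen [H7,H3] ; pick H3
  - 46.78.55.181/32 clear@32
  + 254.10.0.0/20 (H5) depth=20
  + 254.10.6.16/30 (H3) depth=30
  Q 254.10.6.16: descend 111111100000101000000110000100 ; hops seen [H5,H3] ; pick H3
  + 192.0.0.0/7 (H6) depth=7
  + 193.30.120.23/32 (H2) depth=32
  Q 254.10.6.16: descend 111111100000101000000110000100 ; hops seen [H5,H3] ; pick H3
  - 193.30.120.23/32 clear@32
  - 192.0.0.0/7 clear@7
  Q 46.0.0.37: descend 001011100 ; hops seen [H7] ; pick H7
  + 0.0.0.0/0 (H3) depth=0
  + 0.0.0.0/0 (H6) depth=0
  + 0.0.0.0/0 (H6) depth=0
  + 193.30.120.0/21 (H0) depth=21
  Q 5.159.62.163: descend 00 ; hops seen [H6] ; pick H6
  - 254.10.6.16/30 clear@30
  - 46.0.0.0/8 clear@8

== LOOKUPS ==
["H3","H3","H3","H7","H6"]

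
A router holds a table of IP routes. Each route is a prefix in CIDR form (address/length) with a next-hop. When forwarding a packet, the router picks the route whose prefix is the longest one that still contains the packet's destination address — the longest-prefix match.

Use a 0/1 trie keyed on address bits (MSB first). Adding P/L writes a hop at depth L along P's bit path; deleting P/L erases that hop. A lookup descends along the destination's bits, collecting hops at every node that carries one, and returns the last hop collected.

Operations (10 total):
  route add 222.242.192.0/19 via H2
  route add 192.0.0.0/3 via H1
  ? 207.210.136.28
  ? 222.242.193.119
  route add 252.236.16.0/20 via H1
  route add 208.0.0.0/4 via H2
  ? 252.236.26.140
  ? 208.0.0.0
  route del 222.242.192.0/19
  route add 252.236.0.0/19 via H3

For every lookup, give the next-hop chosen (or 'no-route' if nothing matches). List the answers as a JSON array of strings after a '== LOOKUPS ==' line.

Apply in order:
  + 222.242.192.0/19 (H2) depth=19
  + 192.0.0.0/3 (H1) depth=3
  Q 207.210.136.28: descend 110 ; hops seen [H1] ; pick H1
  Q 222.242.193.119: descend 1101111011110010110 ; hops seen [H1,H2] ; pick H2
  + 252.236.16.0/20 (H1) depth=20
  + 208.0.0.0/4 (H2) depth=4
  Q 252.236.26.140: descend 11111100111011000001 ; hops seen [H1] ; pick H1
  Q 208.0.0.0: descend 1101 ; hops seen [H1,H2] ; pick H2
  - 222.242.192.0/19 clear@19
  + 252.236.0.0/19 (H3) depth=19

== LOOKUPS ==
["H1","H2","H1","H2"]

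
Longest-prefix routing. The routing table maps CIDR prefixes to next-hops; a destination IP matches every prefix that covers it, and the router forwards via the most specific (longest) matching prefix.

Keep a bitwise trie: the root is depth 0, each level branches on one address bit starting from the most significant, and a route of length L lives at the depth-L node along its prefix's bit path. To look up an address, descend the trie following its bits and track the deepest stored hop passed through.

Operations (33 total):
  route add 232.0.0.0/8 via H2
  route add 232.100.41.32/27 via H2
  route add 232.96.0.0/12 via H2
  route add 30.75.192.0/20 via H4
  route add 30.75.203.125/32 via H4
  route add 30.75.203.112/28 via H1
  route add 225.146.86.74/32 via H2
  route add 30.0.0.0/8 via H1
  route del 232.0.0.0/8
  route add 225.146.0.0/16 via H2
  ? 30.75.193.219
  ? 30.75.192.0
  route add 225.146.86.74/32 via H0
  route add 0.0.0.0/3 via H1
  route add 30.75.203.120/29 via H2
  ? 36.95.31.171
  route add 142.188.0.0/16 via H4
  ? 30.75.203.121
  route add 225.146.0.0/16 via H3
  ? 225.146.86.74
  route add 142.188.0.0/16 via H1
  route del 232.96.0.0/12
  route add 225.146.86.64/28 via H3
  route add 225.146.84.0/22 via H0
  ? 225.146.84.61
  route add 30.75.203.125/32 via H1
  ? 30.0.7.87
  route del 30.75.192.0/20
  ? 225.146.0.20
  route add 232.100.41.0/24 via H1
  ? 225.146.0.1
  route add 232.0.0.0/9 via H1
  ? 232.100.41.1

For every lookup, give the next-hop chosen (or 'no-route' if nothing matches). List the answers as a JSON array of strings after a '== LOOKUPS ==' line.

Apply in order:
  add 232.0.0.0/8 -> H2 at depth 8
  add 232.100.41.32/27 -> H2 at depth 27
  add 232.96.0.0/12 -> H2 at depth 12
  add 30.75.192.0/20 -> H4 at depth 20
  add 30.75.203.125/32 -> H4 at depth 32
  add 30.75.203.112/28 -> H1 at depth 28
  add 225.146.86.74/32 -> H2 at depth 32
  add 30.0.0.0/8 -> H1 at depth 8
  del 232.0.0.0/8 (clear depth 8)
  add 225.146.0.0/16 -> H2 at depth 16
  ? 30.75.193.219  path d0:-→d1:-→d2:-→d3:-→d4:-→d5:-→d6:-→d7:-→d8:H1→d9:-→d10:-→d11:-→d12:-→d13:-→d14:-→d15:-→d16:-→d17:-→d18:-→d19:-→d20:H4  best=H4
  ? 30.75.192.0  path d0:-→d1:-→d2:-→d3:-→d4:-→d5:-→d6:-→d7:-→d8:H1→d9:-→d10:-→d11:-→d12:-→d13:-→d14:-→d15:-→d16:-→d17:-→d18:-→d19:-→d20:H4  best=H4
  add 225.146.86.74/32 -> H0 at depth 32
  add 0.0.0.0/3 -> H1 at depth 3
  add 30.75.203.120/29 -> H2 at depth 29
  ? 36.95.31.171  path d0:-→d1:-→d2:-  best=no-route
  add 142.188.0.0/16 -> H4 at depth 16
  ? 30.75.203.121  path d0:-→d1:-→d2:-→d3:H1→d4:-→d5:-→d6:-→d7:-→d8:H1→d9:-→d10:-→d11:-→d12:-→d13:-→d14:-→d15:-→d16:-→d17:-→d18:-→d19:-→d20:H4→d21:-→d22:-→d23:-→d24:-→d25:-→d26:-→d27:-→d28:H1→d29:H2  best=H2
  add 225.146.0.0/16 -> H3 at depth 16
  ? 225.146.86.74  path d0:-→d1:-→d2:-→d3:-→d4:-→d5:-→d6:-→d7:-→d8:-→d9:-→d10:-→d11:-→d12:-→d13:-→d14:-→d15:-→d16:H3→d17:-→d18:-→d19:-→d20:-→d21:-→d22:-→d23:-→d24:-→d25:-→d26:-→d27:-→d28:-→d29:-→d30:-→d31:-→d32:H0  best=H0
  add 142.188.0.0/16 -> H1 at depth 16
  del 232.96.0.0/12 (clear depth 12)
  add 225.146.86.64/28 -> H3 at depth 28
  add 225.146.84.0/22 -> H0 at depth 22
  ? 225.146.84.61  path d0:-→d1:-→d2:-→d3:-→d4:-→d5:-→d6:-→d7:-→d8:-→d9:-→d10:-→d11:-→d12:-→d13:-→d14:-→d15:-→d16:H3→d17:-→d18:-→d19:-→d20:-→d21:-→d22:H0  best=H0
  add 30.75.203.125/32 -> H1 at depth 32
  ? 30.0.7.87  path d0:-→d1:-→d2:-→d3:H1→d4:-→d5:-→d6:-→d7:-→d8:H1→d9:-  best=H1
  del 30.75.192.0/20 (clear depth 20)
  ? 225.146.0.20  path d0:-→d1:-→d2:-→d3:-→d4:-→d5:-→d6:-→d7:-→d8:-→d9:-→d10:-→d11:-→d12:-→d13:-→d14:-→d15:-→d16:H3→d17:-  best=H3
  add 232.100.41.0/24 -> H1 at depth 24
  ? 225.146.0.1  path d0:-→d1:-→d2:-→d3:-→d4:-→d5:-→d6:-→d7:-→d8:-→d9:-→d10:-→d11:-→d12:-→d13:-→d14:-→d15:-→d16:H3→d17:-  best=H3
  add 232.0.0.0/9 -> H1 at depth 9
  ? 232.100.41.1  path d0:-→d1:-→d2:-→d3:-→d4:-→d5:-→d6:-→d7:-→d8:-→d9:H1→d10:-→d11:-→d12:-→d13:-→d14:-→d15:-→d16:-→d17:-→d18:-→d19:-→d20:-→d21:-→d22:-→d23:-→d24:H1→d25:-→d26:-  best=H1

== LOOKUPS ==
["H4","H4","no-route","H2","H0","H0","H1","H3","H3","H1"]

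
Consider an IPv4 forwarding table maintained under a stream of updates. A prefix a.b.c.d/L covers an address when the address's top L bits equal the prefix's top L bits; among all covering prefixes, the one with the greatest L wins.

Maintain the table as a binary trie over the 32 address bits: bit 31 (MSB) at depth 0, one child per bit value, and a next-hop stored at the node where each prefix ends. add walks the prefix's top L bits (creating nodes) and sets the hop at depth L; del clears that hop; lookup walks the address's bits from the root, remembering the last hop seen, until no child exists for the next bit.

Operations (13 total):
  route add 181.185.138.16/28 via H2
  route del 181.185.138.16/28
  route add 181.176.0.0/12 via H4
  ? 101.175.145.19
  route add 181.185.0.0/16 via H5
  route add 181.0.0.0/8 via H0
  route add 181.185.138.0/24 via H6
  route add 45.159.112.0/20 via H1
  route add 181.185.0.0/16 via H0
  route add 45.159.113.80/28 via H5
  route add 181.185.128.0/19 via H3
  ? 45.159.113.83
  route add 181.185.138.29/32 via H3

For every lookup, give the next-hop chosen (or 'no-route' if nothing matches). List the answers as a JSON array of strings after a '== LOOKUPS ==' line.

Trace:
  + 181.185.138.16/28 (H2) depth=28
  - 181.185.138.16/28 clear@28
  + 181.176.0.0/12 (H4) depth=12
  ? 101.175.145.19  path d0:-  best=no-route
  + 181.185.0.0/16 (H5) depth=16
  + 181.0.0.0/8 (H0) depth=8
  + 181.185.138.0/24 (H6) depth=24
  + 45.159.112.0/20 (H1) depth=20
  + 181.185.0.0/16 (H0) depth=16
  + 45.159.113.80/28 (H5) depth=28
  + 181.185.128.0/19 (H3) depth=19
  ? 45.159.113.83  path d0:-→d1:-→d2:-→d3:-→d4:-→d5:-→d6:-→d7:-→d8:-→d9:-→d10:-→d11:-→d12:-→d13:-→d14:-→d15:-→d16:-→d17:-→d18:-→d19:-→d20:H1→d21:-→d22:-→d23:-→d24:-→d25:-→d26:-→d27:-→d28:H5  best=H5
  + 181.185.138.29/32 (H3) depth=32

== LOOKUPS ==
["no-route","H5"]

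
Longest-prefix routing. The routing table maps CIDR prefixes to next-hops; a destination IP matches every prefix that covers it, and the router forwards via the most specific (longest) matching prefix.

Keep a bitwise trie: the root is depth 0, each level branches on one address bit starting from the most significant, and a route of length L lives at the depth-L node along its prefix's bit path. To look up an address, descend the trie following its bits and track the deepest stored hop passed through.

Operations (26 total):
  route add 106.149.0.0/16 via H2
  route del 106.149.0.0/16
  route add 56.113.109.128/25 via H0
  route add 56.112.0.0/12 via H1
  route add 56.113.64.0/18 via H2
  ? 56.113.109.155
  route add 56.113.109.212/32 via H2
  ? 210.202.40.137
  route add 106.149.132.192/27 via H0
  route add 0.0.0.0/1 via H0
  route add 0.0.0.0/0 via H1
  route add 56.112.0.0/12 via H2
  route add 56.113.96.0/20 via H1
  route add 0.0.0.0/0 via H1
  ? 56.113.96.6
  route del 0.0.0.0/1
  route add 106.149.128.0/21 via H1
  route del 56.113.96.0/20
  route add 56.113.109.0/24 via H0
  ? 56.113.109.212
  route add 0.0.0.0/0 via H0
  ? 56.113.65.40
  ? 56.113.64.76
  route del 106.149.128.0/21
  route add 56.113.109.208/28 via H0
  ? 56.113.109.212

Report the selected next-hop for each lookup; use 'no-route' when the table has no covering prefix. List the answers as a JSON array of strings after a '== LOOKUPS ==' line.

Trace:
  + 106.149.0.0/16 (H2) depth=16
  - 106.149.0.0/16 clear@16
  + 56.113.109.128/25 (H0) depth=25
  + 56.112.0.0/12 (H1) depth=12
  + 56.113.64.0/18 (H2) depth=18
  Q 56.113.109.155: descend 0011100001110001011011011 ; hops seen [H1,H2,H0] ; pick H0
  + 56.113.109.212/32 (H2) depth=32
  Q 210.202.40.137: descend ε ; hops seen [∅] ; pick no-route
  + 106.149.132.192/27 (H0) depth=27
  + 0.0.0.0/1 (H0) depth=1
  + 0.0.0.0/0 (H1) depth=0
  + 56.112.0.0/12 (H2) depth=12
  + 56.113.96.0/20 (H1) depth=20
  + 0.0.0.0/0 (H1) depth=0
  Q 56.113.96.6: descend 00111000011100010110 ; hops seen [H1,H0,H2,H2,H1] ; pick H1
  - 0.0.0.0/1 clear@1
  + 106.149.128.0/21 (H1) depth=21
  - 56.113.96.0/20 clear@20
  + 56.113.109.0/24 (H0) depth=24
  Q 56.113.109.212: descend 00111000011100010110110111010100 ; hops seen [H1,H2,H2,H0,H0,H2] ; pick H2
  + 0.0.0.0/0 (H0) depth=0
  Q 56.113.65.40: descend 001110000111000101 ; hops seen [H0,H2,H2] ; pick H2
  Q 56.113.64.76: descend 001110000111000101 ; hops seen [H0,H2,H2] ; pick H2
  - 106.149.128.0/21 clear@21
  + 56.113.109.208/28 (H0) depth=28
  Q 56.113.109.212: descend 00111000011100010110110111010100 ; hops seen [H0,H2,H2,H0,H0,H0,H2] ; pick H2

== LOOKUPS ==
["H0","no-route","H1","H2","H2","H2","H2"]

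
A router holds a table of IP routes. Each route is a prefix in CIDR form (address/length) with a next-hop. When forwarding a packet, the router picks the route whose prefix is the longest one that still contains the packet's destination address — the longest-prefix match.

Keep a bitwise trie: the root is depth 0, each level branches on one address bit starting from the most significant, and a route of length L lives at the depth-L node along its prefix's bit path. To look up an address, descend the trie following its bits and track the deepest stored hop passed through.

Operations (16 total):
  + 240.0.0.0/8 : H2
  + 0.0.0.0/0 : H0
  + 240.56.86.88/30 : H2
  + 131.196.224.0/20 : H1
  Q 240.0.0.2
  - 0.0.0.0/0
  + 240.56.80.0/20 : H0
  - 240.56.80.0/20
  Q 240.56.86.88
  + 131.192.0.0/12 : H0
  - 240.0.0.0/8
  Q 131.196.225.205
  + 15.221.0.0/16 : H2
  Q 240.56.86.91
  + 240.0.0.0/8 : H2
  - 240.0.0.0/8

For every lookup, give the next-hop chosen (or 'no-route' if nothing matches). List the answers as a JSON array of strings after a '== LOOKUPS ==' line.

Apply in order:
  + 240.0.0.0/8 (H2) depth=8
  + 0.0.0.0/0 (H0) depth=0
  + 240.56.86.88/30 (H2) depth=30
  + 131.196.224.0/20 (H1) depth=20
  lookup 240.0.0.2: bits 1111000000 walk d0:H0→d1:-→d2:-→d3:-→d4:-→d5:-→d6:-→d7:-→d8:H2→d9:-→d10:- -> H2
  - 0.0.0.0/0 clear@0
  + 240.56.80.0/20 (H0) depth=20
  - 240.56.80.0/20 clear@20
  lookup 240.56.86.88: bits 111100000011100001010110010110 walk d0:-→d1:-→d2:-→d3:-→d4:-→d5:-→d6:-→d7:-→d8:H2→d9:-→d10:-→d11:-→d12:-→d13:-→d14:-→d15:-→d16:-→d17:-→d18:-→d19:-→d20:-→d21:-→d22:-→d23:-→d24:-→d25:-→d26:-→d27:-→d28:-→d29:-→d30:H2 -> H2
  + 131.192.0.0/12 (H0) depth=12
  - 240.0.0.0/8 clear@8
  lookup 131.196.225.205: bits 10000011110001001110 walk d0:-→d1:-→d2:-→d3:-→d4:-→d5:-→d6:-→d7:-→d8:-→d9:-→d10:-→d11:-→d12:H0→d13:-→d14:-→d15:-→d16:-→d17:-→d18:-→d19:-→d20:H1 -> H1
  + 15.221.0.0/16 (H2) depth=16
  lookup 240.56.86.91: bits 111100000011100001010110010110 walk d0:-→d1:-→d2:-→d3:-→d4:-→d5:-→d6:-→d7:-→d8:-→d9:-→d10:-→d11:-→d12:-→d13:-→d14:-→d15:-→d16:-→d17:-→d18:-→d19:-→d20:-→d21:-→d22:-→d23:-→d24:-→d25:-→d26:-→d27:-→d28:-→d29:-→d30:H2 -> H2
  + 240.0.0.0/8 (H2) depth=8
  - 240.0.0.0/8 clear@8

== LOOKUPS ==
["H2","H2","H1","H2"]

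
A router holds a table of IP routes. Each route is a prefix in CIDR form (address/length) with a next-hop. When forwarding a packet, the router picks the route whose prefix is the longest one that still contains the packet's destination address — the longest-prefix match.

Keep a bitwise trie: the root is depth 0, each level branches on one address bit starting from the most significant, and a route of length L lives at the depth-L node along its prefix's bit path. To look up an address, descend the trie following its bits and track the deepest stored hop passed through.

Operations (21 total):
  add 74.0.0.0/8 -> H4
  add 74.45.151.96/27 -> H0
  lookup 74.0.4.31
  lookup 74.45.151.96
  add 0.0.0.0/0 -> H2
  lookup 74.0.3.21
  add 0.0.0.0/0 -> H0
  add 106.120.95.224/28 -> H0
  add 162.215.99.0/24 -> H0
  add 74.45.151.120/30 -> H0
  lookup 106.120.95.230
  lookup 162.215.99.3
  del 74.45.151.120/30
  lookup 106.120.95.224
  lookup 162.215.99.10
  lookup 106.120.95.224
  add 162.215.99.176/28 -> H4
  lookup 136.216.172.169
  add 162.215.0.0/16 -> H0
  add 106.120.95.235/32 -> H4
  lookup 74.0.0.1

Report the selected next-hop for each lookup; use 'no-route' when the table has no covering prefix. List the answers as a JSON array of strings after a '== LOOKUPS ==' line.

Process each operation:
  add 74.0.0.0/8 -> H4 at depth 8
  add 74.45.151.96/27 -> H0 at depth 27
  lookup 74.0.4.31: bits 0100101000 walk d0:-→d1:-→d2:-→d3:-→d4:-→d5:-→d6:-→d7:-→d8:H4→d9:-→d10:- -> H4
  lookup 74.45.151.96: bits 010010100010110110010111011 walk d0:-→d1:-→d2:-→d3:-→d4:-→d5:-→d6:-→d7:-→d8:H4→d9:-→d10:-→d11:-→d12:-→d13:-→d14:-→d15:-→d16:-→d17:-→d18:-→d19:-→d20:-→d21:-→d22:-→d23:-→d24:-→d25:-→d26:-→d27:H0 -> H0
  add 0.0.0.0/0 -> H2 at depth 0
  lookup 74.0.3.21: bits 0100101000 walk d0:H2→d1:-→d2:-→d3:-→d4:-→d5:-→d6:-→d7:-→d8:H4→d9:-→d10:- -> H4
  add 0.0.0.0/0 -> H0 at depth 0
  add 106.120.95.224/28 -> H0 at depth 28
  add 162.215.99.0/24 -> H0 at depth 24
  add 74.45.151.120/30 -> H0 at depth 30
  lookup 106.120.95.230: bits 0110101001111000010111111110 walk d0:H0→d1:-→d2:-→d3:-→d4:-→d5:-→d6:-→d7:-→d8:-→d9:-→d10:-→d11:-→d12:-→d13:-→d14:-→d15:-→d16:-→d17:-→d18:-→d19:-→d20:-→d21:-→d22:-→d23:-→d24:-→d25:-→d26:-→d27:-→d28:H0 -> H0
  lookup 162.215.99.3: bits 101000101101011101100011 walk d0:H0→d1:-→d2:-→d3:-→d4:-→d5:-→d6:-→d7:-→d8:-→d9:-→d10:-→d11:-→d12:-→d13:-→d14:-→d15:-→d16:-→d17:-→d18:-→d19:-→d20:-→d21:-→d22:-→d23:-→d24:H0 -> H0
  del 74.45.151.120/30 (clear depth 30)
  lookup 106.120.95.224: bits 0110101001111000010111111110 walk d0:H0→d1:-→d2:-→d3:-→d4:-→d5:-→d6:-→d7:-→d8:-→d9:-→d10:-→d11:-→d12:-→d13:-→d14:-→d15:-→d16:-→d17:-→d18:-→d19:-→d20:-→d21:-→d22:-→d23:-→d24:-→d25:-→d26:-→d27:-→d28:H0 -> H0
  lookup 162.215.99.10: bits 101000101101011101100011 walk d0:H0→d1:-→d2:-→d3:-→d4:-→d5:-→d6:-→d7:-→d8:-→d9:-→d10:-→d11:-→d12:-→d13:-→d14:-→d15:-→d16:-→d17:-→d18:-→d19:-→d20:-→d21:-→d22:-→d23:-→d24:H0 -> H0
  lookup 106.120.95.224: bits 0110101001111000010111111110 walk d0:H0→d1:-→d2:-→d3:-→d4:-→d5:-→d6:-→d7:-→d8:-→d9:-→d10:-→d11:-→d12:-→d13:-→d14:-→d15:-→d16:-→d17:-→d18:-→d19:-→d20:-→d21:-→d22:-→d23:-→d24:-→d25:-→d26:-→d27:-→d28:H0 -> H0
  add 162.215.99.176/28 -> H4 at depth 28
  lookup 136.216.172.169: bits 10 walk d0:H0→d1:-→d2:- -> H0
  add 162.215.0.0/16 -> H0 at depth 16
  add 106.120.95.235/32 -> H4 at depth 32
  lookup 74.0.0.1: bits 0100101000 walk d0:H0→d1:-→d2:-→d3:-→d4:-→d5:-→d6:-→d7:-→d8:H4→d9:-→d10:- -> H4

== LOOKUPS ==
["H4","H0","H4","H0","H0","H0","H0","H0","H0","H4"]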